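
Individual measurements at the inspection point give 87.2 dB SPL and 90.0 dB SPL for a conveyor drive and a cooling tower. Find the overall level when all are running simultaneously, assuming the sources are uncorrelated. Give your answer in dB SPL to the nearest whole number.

For uncorrelated sources the intensities add, so convert each level to linear form, sum, and take 10·log₁₀ of the total.
Σ 10^(L/10) = 10^(87.2/10) + 10^(90.0/10) = 1.525e+09.
L_total = 10·log₁₀(1.525e+09) = 91.83 dB SPL.

92 dB SPL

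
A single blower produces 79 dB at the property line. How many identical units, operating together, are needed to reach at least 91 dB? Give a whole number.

16

The shortfall is 91 − 79 = 12.0 dB, and N units add 10·log₁₀ N, so need 10·log₁₀ N ≥ 12.0.
N ≥ 10^(12.0/10) = 15.849, so N = 16.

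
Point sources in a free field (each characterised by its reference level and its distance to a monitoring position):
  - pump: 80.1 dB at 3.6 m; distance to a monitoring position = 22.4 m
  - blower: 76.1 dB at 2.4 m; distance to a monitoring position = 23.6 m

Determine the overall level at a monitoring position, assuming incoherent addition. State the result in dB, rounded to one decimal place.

Propagate each source to the receiver with L = L_ref − 20·log₁₀(r/r_ref), then add intensities.
pump: 80.1 − 20·log₁₀(22.4/3.6) = 80.1 − 15.88 = 64.22 dB.
blower: 76.1 − 20·log₁₀(23.6/2.4) = 76.1 − 19.85 = 56.25 dB.
Σ 10^(L/10) = 3.064e+06 → L_total = 10·log₁₀(3.064e+06) = 64.86 dB.

64.9 dB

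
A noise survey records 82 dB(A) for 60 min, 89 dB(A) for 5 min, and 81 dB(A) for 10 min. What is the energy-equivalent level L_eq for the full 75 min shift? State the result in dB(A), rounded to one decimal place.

Weight each interval's intensity by its duration and average over T = 75 min:
Σ tᵢ·10^(Lᵢ/10) = 60·10^(82/10) + 5·10^(89/10) + 10·10^(81/10) = 1.474e+10.
L_eq = 10·log₁₀(1.474e+10/75) = 82.93 dB(A).

82.9 dB(A)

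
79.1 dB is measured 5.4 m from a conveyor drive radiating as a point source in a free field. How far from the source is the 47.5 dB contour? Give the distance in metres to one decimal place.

Point-source spreading drops the level by 20·log₁₀(r₂/r₁); inverting, r₂/r₁ = 10^(ΔL/20).
r₂ = 5.4·10^((79.1−47.5)/20) = 5.4·10^(31.6/20) = 205.30 m.

205.3 m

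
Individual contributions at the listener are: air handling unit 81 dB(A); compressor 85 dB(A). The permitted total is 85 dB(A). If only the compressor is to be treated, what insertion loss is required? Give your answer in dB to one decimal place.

The untreated sources together contribute 10^(81/10) = 1.259e+08, i.e. 81.00 dB(A).
To meet 85 dB(A) overall, the treated compressor may contribute at most 10^(85/10) − 1.259e+08 = 1.903e+08, i.e. 82.80 dB(A).
So the compressor must be reduced from 85 to 82.80 dB(A): IL = 2.20 dB.

2.2 dB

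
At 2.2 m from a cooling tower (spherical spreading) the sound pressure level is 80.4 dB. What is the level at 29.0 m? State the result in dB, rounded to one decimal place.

58.0 dB

Spherical spreading from a point source gives a 20·log₁₀(r₂/r₁) drop.
L₂ = 80.4 − 20·log₁₀(29.0/2.2) = 80.4 − 22.400 = 58.00 dB.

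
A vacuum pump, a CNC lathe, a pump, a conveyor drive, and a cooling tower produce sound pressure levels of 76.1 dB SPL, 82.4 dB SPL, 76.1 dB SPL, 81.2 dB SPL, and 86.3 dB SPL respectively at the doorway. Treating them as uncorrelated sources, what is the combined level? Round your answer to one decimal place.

For uncorrelated sources the intensities add, so convert each level to linear form, sum, and take 10·log₁₀ of the total.
Σ 10^(L/10) = 10^(76.1/10) + 10^(82.4/10) + 10^(76.1/10) + 10^(81.2/10) + 10^(86.3/10) = 8.137e+08.
L_total = 10·log₁₀(8.137e+08) = 89.10 dB SPL.

89.1 dB SPL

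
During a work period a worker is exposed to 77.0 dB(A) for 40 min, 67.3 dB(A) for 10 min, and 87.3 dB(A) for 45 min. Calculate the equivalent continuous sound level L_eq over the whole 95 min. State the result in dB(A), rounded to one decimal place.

84.4 dB(A)

Weight each interval's intensity by its duration and average over T = 95 min:
Σ tᵢ·10^(Lᵢ/10) = 40·10^(77.0/10) + 10·10^(67.3/10) + 45·10^(87.3/10) = 2.622e+10.
L_eq = 10·log₁₀(2.622e+10/95) = 84.41 dB(A).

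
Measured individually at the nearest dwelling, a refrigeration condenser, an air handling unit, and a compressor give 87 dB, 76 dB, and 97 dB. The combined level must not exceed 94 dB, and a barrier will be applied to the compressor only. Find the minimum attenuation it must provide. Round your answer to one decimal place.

4.1 dB

Everything except the compressor sums to 10^(87/10) + 10^(76/10) = 5.410e+08 in linear terms, 87.33 dB.
The limit corresponds to 10^(94/10) = 2.512e+09; subtracting the fixed part leaves 1.971e+09 for the compressor, i.e. 92.95 dB.
Required insertion loss = 97 − 92.95 = 4.05 dB.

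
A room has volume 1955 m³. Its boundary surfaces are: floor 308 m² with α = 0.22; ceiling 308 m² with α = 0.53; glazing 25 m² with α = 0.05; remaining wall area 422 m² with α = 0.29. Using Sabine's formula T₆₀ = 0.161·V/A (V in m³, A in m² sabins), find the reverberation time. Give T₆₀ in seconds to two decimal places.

0.89 s

A = Σ Sᵢαᵢ = 308·0.22 + 308·0.53 + 25·0.05 + 422·0.29 = 354.63 m².
T₆₀ = 0.161 × 1955 / 354.63 = 0.888 s.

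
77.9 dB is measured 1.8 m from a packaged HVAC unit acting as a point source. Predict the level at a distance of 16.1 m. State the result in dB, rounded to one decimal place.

58.9 dB

Spherical spreading from a point source gives a 20·log₁₀(r₂/r₁) drop.
L₂ = 77.9 − 20·log₁₀(16.1/1.8) = 77.9 − 19.031 = 58.87 dB.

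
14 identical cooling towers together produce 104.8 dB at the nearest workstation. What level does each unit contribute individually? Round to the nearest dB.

14 equal contributions raise the level by 10·log₁₀ 14 = 11.461 dB, so each unit alone gives 104.8 − 11.461.

93 dB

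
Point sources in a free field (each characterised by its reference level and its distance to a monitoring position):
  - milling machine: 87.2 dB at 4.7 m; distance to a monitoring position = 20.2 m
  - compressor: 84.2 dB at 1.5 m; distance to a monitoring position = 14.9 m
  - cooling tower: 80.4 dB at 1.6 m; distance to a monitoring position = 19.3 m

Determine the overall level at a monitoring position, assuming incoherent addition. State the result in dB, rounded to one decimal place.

First find each source's level at the receiver (point-source: −20·log₁₀(r/r_ref)), then combine on an intensity basis.
milling machine: 87.2 − 20·log₁₀(20.2/4.7) = 87.2 − 12.67 = 74.53 dB.
compressor: 84.2 − 20·log₁₀(14.9/1.5) = 84.2 − 19.94 = 64.26 dB.
cooling tower: 80.4 − 20·log₁₀(19.3/1.6) = 80.4 − 21.63 = 58.77 dB.
Σ 10^(L/10) = 3.183e+07 → L_total = 10·log₁₀(3.183e+07) = 75.03 dB.

75.0 dB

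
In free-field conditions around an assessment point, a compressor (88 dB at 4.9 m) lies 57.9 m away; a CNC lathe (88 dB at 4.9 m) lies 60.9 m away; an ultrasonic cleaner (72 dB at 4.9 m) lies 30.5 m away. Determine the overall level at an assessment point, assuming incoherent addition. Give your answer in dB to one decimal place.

69.5 dB

Propagate each source to the receiver with L = L_ref − 20·log₁₀(r/r_ref), then add intensities.
compressor: 88 − 20·log₁₀(57.9/4.9) = 88 − 21.45 = 66.55 dB.
CNC lathe: 88 − 20·log₁₀(60.9/4.9) = 88 − 21.89 = 66.11 dB.
ultrasonic cleaner: 72 − 20·log₁₀(30.5/4.9) = 72 − 15.88 = 56.12 dB.
Σ 10^(L/10) = 9.013e+06 → L_total = 10·log₁₀(9.013e+06) = 69.55 dB.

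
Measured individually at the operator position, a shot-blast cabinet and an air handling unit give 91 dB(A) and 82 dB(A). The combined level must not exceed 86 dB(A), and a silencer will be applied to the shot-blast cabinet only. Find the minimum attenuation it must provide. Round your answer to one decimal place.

Everything except the shot-blast cabinet sums to 10^(82/10) = 1.585e+08 in linear terms, 82.00 dB(A).
The limit corresponds to 10^(86/10) = 3.981e+08; subtracting the fixed part leaves 2.396e+08 for the shot-blast cabinet, i.e. 83.80 dB(A).
Required insertion loss = 91 − 83.80 = 7.20 dB.

7.2 dB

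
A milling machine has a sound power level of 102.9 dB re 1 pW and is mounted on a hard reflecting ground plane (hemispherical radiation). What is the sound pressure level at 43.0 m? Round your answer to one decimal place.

62.2 dB

L_p = L_w − 10·log₁₀(2π·r²) with r = 43.0 m.
2π·r² = 1.162e+04 m², 10·log₁₀ of that is 40.651 dB.
L_p = 102.9 − 40.651 = 62.25 dB.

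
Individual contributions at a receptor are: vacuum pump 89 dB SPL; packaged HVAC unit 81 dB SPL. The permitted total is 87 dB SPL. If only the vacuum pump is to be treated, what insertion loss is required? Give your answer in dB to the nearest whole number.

3 dB

The untreated sources together contribute 10^(81/10) = 1.259e+08, i.e. 81.00 dB SPL.
To meet 87 dB SPL overall, the treated vacuum pump may contribute at most 10^(87/10) − 1.259e+08 = 3.753e+08, i.e. 85.74 dB SPL.
Required insertion loss = 89 − 85.74 = 3.26 dB.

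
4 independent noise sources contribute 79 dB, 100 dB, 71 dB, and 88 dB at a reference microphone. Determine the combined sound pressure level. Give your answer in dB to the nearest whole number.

For uncorrelated sources the intensities add, so convert each level to linear form, sum, and take 10·log₁₀ of the total.
Σ 10^(L/10) = 10^(79/10) + 10^(100/10) + 10^(71/10) + 10^(88/10) = 1.072e+10.
L_total = 10·log₁₀(1.072e+10) = 100.30 dB.

100 dB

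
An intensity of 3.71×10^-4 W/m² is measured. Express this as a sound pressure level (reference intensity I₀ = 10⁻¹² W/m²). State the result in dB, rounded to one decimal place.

85.7 dB

Dividing by I₀ shifts the exponent by 12: I/I₀ = 3.71×10^8.
L = 10·(0.5694 + 8) = 85.69 dB.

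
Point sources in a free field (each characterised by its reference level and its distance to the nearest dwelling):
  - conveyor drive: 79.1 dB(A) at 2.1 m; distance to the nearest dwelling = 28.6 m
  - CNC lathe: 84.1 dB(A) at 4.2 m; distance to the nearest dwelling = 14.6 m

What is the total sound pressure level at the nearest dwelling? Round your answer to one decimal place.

Apply inverse-square spreading to bring every level to the receiver, then sum 10^(L/10).
conveyor drive: 79.1 − 20·log₁₀(28.6/2.1) = 79.1 − 22.68 = 56.42 dB(A).
CNC lathe: 84.1 − 20·log₁₀(14.6/4.2) = 84.1 − 10.82 = 73.28 dB(A).
Σ 10^(L/10) = 2.171e+07 → L_total = 10·log₁₀(2.171e+07) = 73.37 dB(A).

73.4 dB(A)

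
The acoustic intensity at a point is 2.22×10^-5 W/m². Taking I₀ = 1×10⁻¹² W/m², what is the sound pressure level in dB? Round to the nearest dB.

73 dB

L = 10·log₁₀(I/I₀) = 10·log₁₀(2.22×10^-5/10⁻¹²) = 10·log₁₀(2.22×10^7).
L = 10·(0.3464 + 7) = 73.46 dB.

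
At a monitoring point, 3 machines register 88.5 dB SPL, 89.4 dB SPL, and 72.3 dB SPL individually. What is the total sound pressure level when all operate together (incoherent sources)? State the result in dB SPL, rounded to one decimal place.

92.0 dB SPL

For uncorrelated sources the intensities add, so convert each level to linear form, sum, and take 10·log₁₀ of the total.
Σ 10^(L/10) = 10^(88.5/10) + 10^(89.4/10) + 10^(72.3/10) = 1.596e+09.
L_total = 10·log₁₀(1.596e+09) = 92.03 dB SPL.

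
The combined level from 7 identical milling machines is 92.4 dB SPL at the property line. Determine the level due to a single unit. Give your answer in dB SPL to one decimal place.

7 equal contributions raise the level by 10·log₁₀ 7 = 8.451 dB, so each unit alone gives 92.4 − 8.451.

83.9 dB SPL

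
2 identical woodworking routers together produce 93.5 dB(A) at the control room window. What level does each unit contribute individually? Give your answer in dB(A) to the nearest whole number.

For N identical incoherent sources L_total = L₁ + 10·log₁₀ N, so L₁ = 93.5 − 10·log₁₀(2) = 93.5 − 3.010.

90 dB(A)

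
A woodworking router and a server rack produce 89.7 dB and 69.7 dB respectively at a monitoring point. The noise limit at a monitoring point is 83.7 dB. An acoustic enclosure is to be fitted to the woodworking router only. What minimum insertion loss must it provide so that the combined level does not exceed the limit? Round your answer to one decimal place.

Fixed contribution from the other source: Σ 10^(L/10) = 10^(69.7/10) = 9.333e+06 (69.70 dB).
To meet 83.7 dB overall, the treated woodworking router may contribute at most 10^(83.7/10) − 9.333e+06 = 2.251e+08, i.e. 83.52 dB.
So the woodworking router must be reduced from 89.7 to 83.52 dB: IL = 6.18 dB.

6.2 dB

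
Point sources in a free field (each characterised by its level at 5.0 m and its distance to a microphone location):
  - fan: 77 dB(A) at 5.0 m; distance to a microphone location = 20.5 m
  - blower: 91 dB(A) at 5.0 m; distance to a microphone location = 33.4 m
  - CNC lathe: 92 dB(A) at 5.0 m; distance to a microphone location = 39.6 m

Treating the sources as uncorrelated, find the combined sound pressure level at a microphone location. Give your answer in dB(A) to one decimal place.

77.5 dB(A)

Propagate each source to the receiver with L = L_ref − 20·log₁₀(r/r_ref), then add intensities.
fan: 77 − 20·log₁₀(20.5/5.0) = 77 − 12.26 = 64.74 dB(A).
blower: 91 − 20·log₁₀(33.4/5.0) = 91 − 16.50 = 74.50 dB(A).
CNC lathe: 92 − 20·log₁₀(39.6/5.0) = 92 − 17.97 = 74.03 dB(A).
Σ 10^(L/10) = 5.646e+07 → L_total = 10·log₁₀(5.646e+07) = 77.52 dB(A).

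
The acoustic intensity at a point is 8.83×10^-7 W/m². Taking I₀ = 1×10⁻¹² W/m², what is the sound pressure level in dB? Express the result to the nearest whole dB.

59 dB

L = 10·log₁₀(I/I₀) = 10·log₁₀(8.83×10^-7/10⁻¹²) = 10·log₁₀(8.83×10^5).
L = 10·(0.9460 + 5) = 59.46 dB.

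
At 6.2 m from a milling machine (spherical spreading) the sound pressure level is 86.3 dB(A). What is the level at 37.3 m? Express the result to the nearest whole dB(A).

71 dB(A)

Spherical spreading from a point source gives a 20·log₁₀(r₂/r₁) drop.
L₂ = 86.3 − 20·log₁₀(37.3/6.2) = 86.3 − 15.586 = 70.71 dB(A).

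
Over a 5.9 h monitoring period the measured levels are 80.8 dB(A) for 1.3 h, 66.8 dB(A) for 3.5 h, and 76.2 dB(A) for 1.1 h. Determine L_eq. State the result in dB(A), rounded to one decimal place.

Weight each interval's intensity by its duration and average over T = 5.9 h:
Σ tᵢ·10^(Lᵢ/10) = 1.3·10^(80.8/10) + 3.5·10^(66.8/10) + 1.1·10^(76.2/10) = 2.189e+08.
L_eq = 10·log₁₀(2.189e+08/5.9) = 75.69 dB(A).

75.7 dB(A)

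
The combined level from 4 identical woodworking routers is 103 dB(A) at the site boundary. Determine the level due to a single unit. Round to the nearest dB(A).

For N identical incoherent sources L_total = L₁ + 10·log₁₀ N, so L₁ = 103 − 10·log₁₀(4) = 103 − 6.021.

97 dB(A)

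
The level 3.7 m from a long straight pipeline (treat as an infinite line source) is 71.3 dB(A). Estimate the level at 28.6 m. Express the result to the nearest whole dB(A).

Cylindrical spreading from a line source gives a 10·log₁₀(r₂/r₁) drop.
L₂ = 71.3 − 10·log₁₀(28.6/3.7) = 71.3 − 8.882 = 62.42 dB(A).

62 dB(A)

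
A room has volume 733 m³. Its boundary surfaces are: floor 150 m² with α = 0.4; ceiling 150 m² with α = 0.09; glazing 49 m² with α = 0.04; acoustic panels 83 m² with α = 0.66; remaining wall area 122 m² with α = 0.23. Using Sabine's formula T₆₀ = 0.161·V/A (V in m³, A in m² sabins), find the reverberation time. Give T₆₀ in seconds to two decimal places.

Summing Sᵢαᵢ: 150·0.4 + 150·0.09 + 49·0.04 + 83·0.66 + 122·0.23 = 158.30 m².
T₆₀ = 0.161·V/A = 0.161·733/158.30 = 0.746 s.

0.75 s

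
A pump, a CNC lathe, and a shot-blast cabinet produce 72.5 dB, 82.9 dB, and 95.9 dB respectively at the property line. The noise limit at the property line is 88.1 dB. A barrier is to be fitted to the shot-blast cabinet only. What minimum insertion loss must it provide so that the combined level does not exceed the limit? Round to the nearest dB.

Fixed contribution from the other sources: Σ 10^(L/10) = 10^(72.5/10) + 10^(82.9/10) = 2.128e+08 (83.28 dB).
To meet 88.1 dB overall, the treated shot-blast cabinet may contribute at most 10^(88.1/10) − 2.128e+08 = 4.329e+08, i.e. 86.36 dB.
So the shot-blast cabinet must be reduced from 95.9 to 86.36 dB: IL = 9.54 dB.

10 dB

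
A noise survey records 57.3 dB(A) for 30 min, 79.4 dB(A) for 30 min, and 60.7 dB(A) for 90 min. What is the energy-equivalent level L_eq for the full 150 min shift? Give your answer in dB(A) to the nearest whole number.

73 dB(A)

The energy average is taken in the linear domain: L_eq = 10·log₁₀[(Σ tᵢ·10^(Lᵢ/10))/T], T = 150 min.
Σ tᵢ·10^(Lᵢ/10) = 30·10^(57.3/10) + 30·10^(79.4/10) + 90·10^(60.7/10) = 2.735e+09.
L_eq = 10·log₁₀(2.735e+09/150) = 72.61 dB(A).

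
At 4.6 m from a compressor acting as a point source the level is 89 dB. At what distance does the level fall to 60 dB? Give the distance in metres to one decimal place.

129.6 m

The 29.0 dB drop corresponds to a distance ratio of 10^(29.0/20) for a point source.
r₂ = 4.6·10^((89−60)/20) = 4.6·10^(29.0/20) = 129.65 m.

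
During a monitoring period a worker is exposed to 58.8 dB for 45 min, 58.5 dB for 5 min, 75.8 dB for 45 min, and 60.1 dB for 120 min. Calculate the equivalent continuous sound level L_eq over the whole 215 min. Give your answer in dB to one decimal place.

The energy average is taken in the linear domain: L_eq = 10·log₁₀[(Σ tᵢ·10^(Lᵢ/10))/T], T = 215 min.
Σ tᵢ·10^(Lᵢ/10) = 45·10^(58.8/10) + 5·10^(58.5/10) + 45·10^(75.8/10) + 120·10^(60.1/10) = 1.871e+09.
L_eq = 10·log₁₀(1.871e+09/215) = 69.40 dB.

69.4 dB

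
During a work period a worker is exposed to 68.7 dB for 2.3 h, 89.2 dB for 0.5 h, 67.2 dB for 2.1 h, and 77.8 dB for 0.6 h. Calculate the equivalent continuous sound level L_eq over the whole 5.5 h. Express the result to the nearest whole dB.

79 dB

Weight each interval's intensity by its duration and average over T = 5.5 h:
Σ tᵢ·10^(Lᵢ/10) = 2.3·10^(68.7/10) + 0.5·10^(89.2/10) + 2.1·10^(67.2/10) + 0.6·10^(77.8/10) = 4.801e+08.
L_eq = 10·log₁₀(4.801e+08/5.5) = 79.41 dB.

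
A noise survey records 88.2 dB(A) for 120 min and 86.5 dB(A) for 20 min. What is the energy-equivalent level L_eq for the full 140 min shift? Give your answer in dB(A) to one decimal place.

88.0 dB(A)

L_eq = 10·log₁₀[(1/T)·Σ tᵢ·10^(Lᵢ/10)] with T = 140 min.
Σ tᵢ·10^(Lᵢ/10) = 120·10^(88.2/10) + 20·10^(86.5/10) = 8.822e+10.
L_eq = 10·log₁₀(8.822e+10/140) = 87.99 dB(A).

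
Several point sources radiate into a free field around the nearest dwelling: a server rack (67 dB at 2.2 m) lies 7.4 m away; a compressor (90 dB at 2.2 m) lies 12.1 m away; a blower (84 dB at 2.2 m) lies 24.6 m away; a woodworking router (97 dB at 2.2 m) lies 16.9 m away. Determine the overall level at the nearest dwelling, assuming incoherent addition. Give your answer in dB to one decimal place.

80.8 dB

Propagate each source to the receiver with L = L_ref − 20·log₁₀(r/r_ref), then add intensities.
server rack: 67 − 20·log₁₀(7.4/2.2) = 67 − 10.54 = 56.46 dB.
compressor: 90 − 20·log₁₀(12.1/2.2) = 90 − 14.81 = 75.19 dB.
blower: 84 − 20·log₁₀(24.6/2.2) = 84 − 20.97 = 63.03 dB.
woodworking router: 97 − 20·log₁₀(16.9/2.2) = 97 − 17.71 = 79.29 dB.
Σ 10^(L/10) = 1.204e+08 → L_total = 10·log₁₀(1.204e+08) = 80.81 dB.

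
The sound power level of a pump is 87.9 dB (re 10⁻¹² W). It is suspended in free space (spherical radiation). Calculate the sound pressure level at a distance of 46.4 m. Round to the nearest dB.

44 dB

The power spreads over a sphere of area 4π·r², so L_p = L_w − 10·log₁₀(4π·r²).
4π·r² = 2.705e+04 m², 10·log₁₀ of that is 44.322 dB.
L_p = 87.9 − 44.322 = 43.58 dB.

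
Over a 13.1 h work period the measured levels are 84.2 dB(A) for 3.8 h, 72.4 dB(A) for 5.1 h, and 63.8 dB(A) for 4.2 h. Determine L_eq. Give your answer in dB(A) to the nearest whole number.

79 dB(A)

The energy average is taken in the linear domain: L_eq = 10·log₁₀[(Σ tᵢ·10^(Lᵢ/10))/T], T = 13.1 h.
Σ tᵢ·10^(Lᵢ/10) = 3.8·10^(84.2/10) + 5.1·10^(72.4/10) + 4.2·10^(63.8/10) = 1.098e+09.
L_eq = 10·log₁₀(1.098e+09/13.1) = 79.23 dB(A).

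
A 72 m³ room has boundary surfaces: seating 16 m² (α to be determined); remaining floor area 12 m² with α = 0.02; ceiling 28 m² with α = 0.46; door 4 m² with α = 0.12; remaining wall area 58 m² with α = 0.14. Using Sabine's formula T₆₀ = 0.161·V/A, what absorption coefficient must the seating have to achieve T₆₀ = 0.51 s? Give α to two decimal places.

Required total absorption A = 0.161·72/0.51 = 22.73 m².
Absorption from the other surfaces = 12·0.02 + 28·0.46 + 4·0.12 + 58·0.14 = 21.72 m², so the seating must supply 1.01 m² over 16 m².
α = 1.01/16 = 0.063.

0.06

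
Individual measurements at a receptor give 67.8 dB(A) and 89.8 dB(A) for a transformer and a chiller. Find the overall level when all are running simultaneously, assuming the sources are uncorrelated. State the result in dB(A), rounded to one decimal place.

For uncorrelated sources the intensities add, so convert each level to linear form, sum, and take 10·log₁₀ of the total.
Σ 10^(L/10) = 10^(67.8/10) + 10^(89.8/10) = 9.610e+08.
L_total = 10·log₁₀(9.610e+08) = 89.83 dB(A).

89.8 dB(A)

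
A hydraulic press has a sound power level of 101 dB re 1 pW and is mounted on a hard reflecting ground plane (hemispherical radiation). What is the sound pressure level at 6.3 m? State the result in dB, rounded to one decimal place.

77.0 dB

Free-field hemispherical radiation: L_p = L_w − 10·log₁₀(2π·r²), r = 6.3 m.
2π·r² = 249.4 m², 10·log₁₀ of that is 23.969 dB.
L_p = 101 − 23.969 = 77.03 dB.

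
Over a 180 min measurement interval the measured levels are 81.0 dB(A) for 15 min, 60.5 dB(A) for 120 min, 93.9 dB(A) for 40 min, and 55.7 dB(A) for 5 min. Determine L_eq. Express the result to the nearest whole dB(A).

87 dB(A)

Weight each interval's intensity by its duration and average over T = 180 min:
Σ tᵢ·10^(Lᵢ/10) = 15·10^(81.0/10) + 120·10^(60.5/10) + 40·10^(93.9/10) + 5·10^(55.7/10) = 1.002e+11.
L_eq = 10·log₁₀(1.002e+11/180) = 87.46 dB(A).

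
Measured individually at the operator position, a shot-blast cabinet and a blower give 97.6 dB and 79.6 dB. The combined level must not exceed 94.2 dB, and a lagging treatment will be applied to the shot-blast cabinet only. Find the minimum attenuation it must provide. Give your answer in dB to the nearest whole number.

4 dB

The untreated sources together contribute 10^(79.6/10) = 9.120e+07, i.e. 79.60 dB.
The limit corresponds to 10^(94.2/10) = 2.630e+09; subtracting the fixed part leaves 2.539e+09 for the shot-blast cabinet, i.e. 94.05 dB.
So the shot-blast cabinet must be reduced from 97.6 to 94.05 dB: IL = 3.55 dB.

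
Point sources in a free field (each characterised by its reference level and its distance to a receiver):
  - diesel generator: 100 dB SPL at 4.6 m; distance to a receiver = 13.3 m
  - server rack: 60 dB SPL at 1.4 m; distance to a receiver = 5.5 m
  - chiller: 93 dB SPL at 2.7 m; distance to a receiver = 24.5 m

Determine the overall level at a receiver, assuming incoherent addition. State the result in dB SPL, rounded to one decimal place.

90.9 dB SPL

Propagate each source to the receiver with L = L_ref − 20·log₁₀(r/r_ref), then add intensities.
diesel generator: 100 − 20·log₁₀(13.3/4.6) = 100 − 9.22 = 90.78 dB SPL.
server rack: 60 − 20·log₁₀(5.5/1.4) = 60 − 11.88 = 48.12 dB SPL.
chiller: 93 − 20·log₁₀(24.5/2.7) = 93 − 19.16 = 73.84 dB SPL.
Σ 10^(L/10) = 1.221e+09 → L_total = 10·log₁₀(1.221e+09) = 90.87 dB SPL.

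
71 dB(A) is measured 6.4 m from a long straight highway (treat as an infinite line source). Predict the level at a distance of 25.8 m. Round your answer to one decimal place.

64.9 dB(A)

Line-source attenuation: ΔL = 10·log₁₀(r₂/r₁) = 10·log₁₀(25.8/6.4) = 6.054 dB.
L₂ = 71 − 10·log₁₀(25.8/6.4) = 71 − 6.054 = 64.95 dB(A).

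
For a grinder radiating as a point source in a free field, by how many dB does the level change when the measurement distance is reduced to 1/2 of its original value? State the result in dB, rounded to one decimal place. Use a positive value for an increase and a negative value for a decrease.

Point-source spreading: ΔL = −20·log₁₀(r₂/r₁).
ΔL = −20·log₁₀(0.5) = +6.02 dB.

+6.0 dB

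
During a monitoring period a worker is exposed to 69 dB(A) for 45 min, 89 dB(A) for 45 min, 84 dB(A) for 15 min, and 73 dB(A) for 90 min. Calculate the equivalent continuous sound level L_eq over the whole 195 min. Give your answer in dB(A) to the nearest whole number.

L_eq = 10·log₁₀[(1/T)·Σ tᵢ·10^(Lᵢ/10)] with T = 195 min.
Σ tᵢ·10^(Lᵢ/10) = 45·10^(69/10) + 45·10^(89/10) + 15·10^(84/10) + 90·10^(73/10) = 4.167e+10.
L_eq = 10·log₁₀(4.167e+10/195) = 83.30 dB(A).

83 dB(A)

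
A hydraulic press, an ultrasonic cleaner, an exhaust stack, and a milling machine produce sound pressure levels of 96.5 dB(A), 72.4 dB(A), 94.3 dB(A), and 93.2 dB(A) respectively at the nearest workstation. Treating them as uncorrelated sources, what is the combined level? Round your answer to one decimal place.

99.7 dB(A)

For uncorrelated sources the intensities add, so convert each level to linear form, sum, and take 10·log₁₀ of the total.
Σ 10^(L/10) = 10^(96.5/10) + 10^(72.4/10) + 10^(94.3/10) + 10^(93.2/10) = 9.265e+09.
L_total = 10·log₁₀(9.265e+09) = 99.67 dB(A).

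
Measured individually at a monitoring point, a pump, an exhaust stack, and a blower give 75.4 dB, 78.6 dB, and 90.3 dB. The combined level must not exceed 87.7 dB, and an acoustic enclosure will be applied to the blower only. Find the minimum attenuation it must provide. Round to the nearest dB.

3 dB

Fixed contribution from the other sources: Σ 10^(L/10) = 10^(75.4/10) + 10^(78.6/10) = 1.071e+08 (80.30 dB).
The limit corresponds to 10^(87.7/10) = 5.888e+08; subtracting the fixed part leaves 4.817e+08 for the blower, i.e. 86.83 dB.
So the blower must be reduced from 90.3 to 86.83 dB: IL = 3.47 dB.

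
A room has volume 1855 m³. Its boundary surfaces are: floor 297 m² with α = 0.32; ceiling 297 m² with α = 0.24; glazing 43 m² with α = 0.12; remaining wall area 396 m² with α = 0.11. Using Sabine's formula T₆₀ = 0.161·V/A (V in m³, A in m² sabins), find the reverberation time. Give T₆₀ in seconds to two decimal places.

1.39 s

A = Σ Sᵢαᵢ = 297·0.32 + 297·0.24 + 43·0.12 + 396·0.11 = 215.04 m².
T₆₀ = 0.161 × 1855 / 215.04 = 1.389 s.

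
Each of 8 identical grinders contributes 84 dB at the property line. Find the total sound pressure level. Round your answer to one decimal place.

93.0 dB

L_total = L₁ + 10·log₁₀ N for N identical incoherent sources.
L_total = 84 + 10·log₁₀(8) = 84 + 9.031 = 93.03 dB.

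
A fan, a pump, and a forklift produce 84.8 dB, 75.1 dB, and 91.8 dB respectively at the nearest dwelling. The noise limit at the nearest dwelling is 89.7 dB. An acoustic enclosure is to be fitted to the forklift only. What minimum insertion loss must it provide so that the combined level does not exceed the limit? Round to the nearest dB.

Fixed contribution from the other sources: Σ 10^(L/10) = 10^(84.8/10) + 10^(75.1/10) = 3.344e+08 (85.24 dB).
To meet 89.7 dB overall, the treated forklift may contribute at most 10^(89.7/10) − 3.344e+08 = 5.989e+08, i.e. 87.77 dB.
So the forklift must be reduced from 91.8 to 87.77 dB: IL = 4.03 dB.

4 dB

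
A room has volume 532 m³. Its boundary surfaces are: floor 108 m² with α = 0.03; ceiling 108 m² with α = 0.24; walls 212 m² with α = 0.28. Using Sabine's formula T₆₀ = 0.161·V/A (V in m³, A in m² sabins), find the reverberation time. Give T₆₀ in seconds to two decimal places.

Total absorption A = 108·0.03 + 108·0.24 + 212·0.28 = 88.52 m² sabins.
T₆₀ = 0.161 × 532 / 88.52 = 0.968 s.

0.97 s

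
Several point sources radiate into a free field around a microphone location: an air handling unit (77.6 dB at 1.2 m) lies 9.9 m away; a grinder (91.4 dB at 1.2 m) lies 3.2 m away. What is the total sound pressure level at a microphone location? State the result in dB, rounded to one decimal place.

Apply inverse-square spreading to bring every level to the receiver, then sum 10^(L/10).
air handling unit: 77.6 − 20·log₁₀(9.9/1.2) = 77.6 − 18.33 = 59.27 dB.
grinder: 91.4 − 20·log₁₀(3.2/1.2) = 91.4 − 8.52 = 82.88 dB.
Σ 10^(L/10) = 1.950e+08 → L_total = 10·log₁₀(1.950e+08) = 82.90 dB.

82.9 dB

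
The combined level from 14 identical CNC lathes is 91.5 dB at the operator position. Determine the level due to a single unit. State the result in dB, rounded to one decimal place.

80.0 dB

Dividing the total intensity by 14 lowers the level by 10·log₁₀ 14 = 11.461 dB: L₁ = 91.5 − 11.461.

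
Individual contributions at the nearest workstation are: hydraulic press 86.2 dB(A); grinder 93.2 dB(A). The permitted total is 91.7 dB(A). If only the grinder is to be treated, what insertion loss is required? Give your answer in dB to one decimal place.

Everything except the grinder sums to 10^(86.2/10) = 4.169e+08 in linear terms, 86.20 dB(A).
The limit corresponds to 10^(91.7/10) = 1.479e+09; subtracting the fixed part leaves 1.062e+09 for the grinder, i.e. 90.26 dB(A).
So the grinder must be reduced from 93.2 to 90.26 dB(A): IL = 2.94 dB.

2.9 dB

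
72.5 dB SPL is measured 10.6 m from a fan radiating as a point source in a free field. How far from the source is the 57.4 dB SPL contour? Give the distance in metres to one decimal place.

60.3 m

Point-source spreading drops the level by 20·log₁₀(r₂/r₁); inverting, r₂/r₁ = 10^(ΔL/20).
r₂ = 10.6·10^((72.5−57.4)/20) = 10.6·10^(15.1/20) = 60.30 m.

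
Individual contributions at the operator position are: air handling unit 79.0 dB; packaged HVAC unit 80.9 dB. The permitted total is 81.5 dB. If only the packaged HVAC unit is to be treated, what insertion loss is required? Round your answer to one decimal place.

The untreated sources together contribute 10^(79.0/10) = 7.943e+07, i.e. 79.00 dB.
To meet 81.5 dB overall, the treated packaged HVAC unit may contribute at most 10^(81.5/10) − 7.943e+07 = 6.182e+07, i.e. 77.91 dB.
So the packaged HVAC unit must be reduced from 80.9 to 77.91 dB: IL = 2.99 dB.

3.0 dB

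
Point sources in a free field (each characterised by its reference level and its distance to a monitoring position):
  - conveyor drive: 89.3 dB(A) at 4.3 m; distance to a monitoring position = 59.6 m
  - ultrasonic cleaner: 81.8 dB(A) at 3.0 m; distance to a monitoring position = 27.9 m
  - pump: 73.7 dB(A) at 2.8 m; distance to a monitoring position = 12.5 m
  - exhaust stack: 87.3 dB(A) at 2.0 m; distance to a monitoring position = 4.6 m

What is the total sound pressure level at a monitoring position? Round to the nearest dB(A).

80 dB(A)

Apply inverse-square spreading to bring every level to the receiver, then sum 10^(L/10).
conveyor drive: 89.3 − 20·log₁₀(59.6/4.3) = 89.3 − 22.84 = 66.46 dB(A).
ultrasonic cleaner: 81.8 − 20·log₁₀(27.9/3.0) = 81.8 − 19.37 = 62.43 dB(A).
pump: 73.7 − 20·log₁₀(12.5/2.8) = 73.7 − 13.00 = 60.70 dB(A).
exhaust stack: 87.3 − 20·log₁₀(4.6/2.0) = 87.3 − 7.23 = 80.07 dB(A).
Σ 10^(L/10) = 1.089e+08 → L_total = 10·log₁₀(1.089e+08) = 80.37 dB(A).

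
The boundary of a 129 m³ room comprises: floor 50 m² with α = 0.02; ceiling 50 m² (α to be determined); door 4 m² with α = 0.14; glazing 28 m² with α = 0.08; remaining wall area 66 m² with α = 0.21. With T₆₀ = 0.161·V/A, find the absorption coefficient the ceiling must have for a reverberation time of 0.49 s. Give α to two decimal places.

0.49

A = 0.161·V/T₆₀ = 0.161·129/0.49 = 42.39 m² sabins.
Absorption from the other surfaces = 50·0.02 + 4·0.14 + 28·0.08 + 66·0.21 = 17.66 m², so the ceiling must supply 24.73 m² over 50 m².
α = 24.73/50 = 0.495.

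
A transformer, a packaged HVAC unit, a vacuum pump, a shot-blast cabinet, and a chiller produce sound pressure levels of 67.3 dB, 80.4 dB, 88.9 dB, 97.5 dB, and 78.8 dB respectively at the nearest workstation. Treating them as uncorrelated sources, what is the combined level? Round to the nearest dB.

98 dB

Incoherent sources combine by intensity addition: L_total = 10·log₁₀(Σ 10^(L_i/10)).
Σ 10^(L/10) = 10^(67.3/10) + 10^(80.4/10) + 10^(88.9/10) + 10^(97.5/10) + 10^(78.8/10) = 6.591e+09.
L_total = 10·log₁₀(6.591e+09) = 98.19 dB.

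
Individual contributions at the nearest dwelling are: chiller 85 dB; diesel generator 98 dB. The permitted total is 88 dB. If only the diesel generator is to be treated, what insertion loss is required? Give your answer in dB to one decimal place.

Fixed contribution from the other source: Σ 10^(L/10) = 10^(85/10) = 3.162e+08 (85.00 dB).
To meet 88 dB overall, the treated diesel generator may contribute at most 10^(88/10) − 3.162e+08 = 3.147e+08, i.e. 84.98 dB.
Required insertion loss = 98 − 84.98 = 13.02 dB.

13.0 dB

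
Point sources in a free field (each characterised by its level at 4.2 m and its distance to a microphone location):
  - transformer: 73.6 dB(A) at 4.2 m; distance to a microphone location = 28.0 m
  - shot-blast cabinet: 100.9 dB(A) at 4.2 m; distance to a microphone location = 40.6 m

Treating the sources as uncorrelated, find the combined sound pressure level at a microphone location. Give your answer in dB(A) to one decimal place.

First find each source's level at the receiver (point-source: −20·log₁₀(r/r_ref)), then combine on an intensity basis.
transformer: 73.6 − 20·log₁₀(28.0/4.2) = 73.6 − 16.48 = 57.12 dB(A).
shot-blast cabinet: 100.9 − 20·log₁₀(40.6/4.2) = 100.9 − 19.71 = 81.19 dB(A).
Σ 10^(L/10) = 1.322e+08 → L_total = 10·log₁₀(1.322e+08) = 81.21 dB(A).

81.2 dB(A)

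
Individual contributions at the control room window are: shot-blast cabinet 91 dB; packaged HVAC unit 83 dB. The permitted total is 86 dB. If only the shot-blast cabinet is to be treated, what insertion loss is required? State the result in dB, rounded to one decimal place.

The untreated sources together contribute 10^(83/10) = 1.995e+08, i.e. 83.00 dB.
To meet 86 dB overall, the treated shot-blast cabinet may contribute at most 10^(86/10) − 1.995e+08 = 1.986e+08, i.e. 82.98 dB.
So the shot-blast cabinet must be reduced from 91 to 82.98 dB: IL = 8.02 dB.

8.0 dB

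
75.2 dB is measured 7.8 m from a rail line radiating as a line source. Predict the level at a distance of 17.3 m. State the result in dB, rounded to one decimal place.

Line-source attenuation: ΔL = 10·log₁₀(r₂/r₁) = 10·log₁₀(17.3/7.8) = 3.460 dB.
L₂ = 75.2 − 10·log₁₀(17.3/7.8) = 75.2 − 3.460 = 71.74 dB.

71.7 dB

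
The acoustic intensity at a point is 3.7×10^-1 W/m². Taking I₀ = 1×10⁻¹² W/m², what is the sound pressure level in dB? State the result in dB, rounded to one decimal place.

115.7 dB

Dividing by I₀ shifts the exponent by 12: I/I₀ = 3.7×10^11.
L = 10·(0.5682 + 11) = 115.68 dB.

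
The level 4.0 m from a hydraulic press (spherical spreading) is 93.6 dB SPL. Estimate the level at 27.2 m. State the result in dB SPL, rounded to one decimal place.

76.9 dB SPL

Point-source attenuation: ΔL = 20·log₁₀(r₂/r₁) = 20·log₁₀(27.2/4.0) = 16.650 dB.
L₂ = 93.6 − 20·log₁₀(27.2/4.0) = 93.6 − 16.650 = 76.95 dB SPL.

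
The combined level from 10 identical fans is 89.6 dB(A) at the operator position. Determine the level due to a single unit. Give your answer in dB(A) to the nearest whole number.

For N identical incoherent sources L_total = L₁ + 10·log₁₀ N, so L₁ = 89.6 − 10·log₁₀(10) = 89.6 − 10.000.

80 dB(A)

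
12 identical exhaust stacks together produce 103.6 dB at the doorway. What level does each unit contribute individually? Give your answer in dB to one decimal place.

12 equal contributions raise the level by 10·log₁₀ 12 = 10.792 dB, so each unit alone gives 103.6 − 10.792.

92.8 dB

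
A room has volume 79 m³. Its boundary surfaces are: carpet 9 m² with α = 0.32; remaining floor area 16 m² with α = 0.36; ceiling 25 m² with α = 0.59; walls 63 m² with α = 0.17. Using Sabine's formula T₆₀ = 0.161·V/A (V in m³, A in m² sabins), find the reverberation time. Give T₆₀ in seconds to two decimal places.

0.37 s

A = Σ Sᵢαᵢ = 9·0.32 + 16·0.36 + 25·0.59 + 63·0.17 = 34.10 m².
T₆₀ = 0.161·V/A = 0.161·79/34.10 = 0.373 s.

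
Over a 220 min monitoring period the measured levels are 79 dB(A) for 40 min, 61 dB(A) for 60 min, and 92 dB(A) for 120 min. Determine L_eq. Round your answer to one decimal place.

L_eq = 10·log₁₀[(1/T)·Σ tᵢ·10^(Lᵢ/10)] with T = 220 min.
Σ tᵢ·10^(Lᵢ/10) = 40·10^(79/10) + 60·10^(61/10) + 120·10^(92/10) = 1.934e+11.
L_eq = 10·log₁₀(1.934e+11/220) = 89.44 dB(A).

89.4 dB(A)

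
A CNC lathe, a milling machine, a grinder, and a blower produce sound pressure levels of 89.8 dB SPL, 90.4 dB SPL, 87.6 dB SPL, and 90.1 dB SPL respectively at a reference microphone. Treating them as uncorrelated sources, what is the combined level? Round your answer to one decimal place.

Incoherent sources combine by intensity addition: L_total = 10·log₁₀(Σ 10^(L_i/10)).
Σ 10^(L/10) = 10^(89.8/10) + 10^(90.4/10) + 10^(87.6/10) + 10^(90.1/10) = 3.650e+09.
L_total = 10·log₁₀(3.650e+09) = 95.62 dB SPL.

95.6 dB SPL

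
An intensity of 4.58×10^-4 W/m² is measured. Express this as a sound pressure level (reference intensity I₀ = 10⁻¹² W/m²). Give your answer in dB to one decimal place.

Dividing by I₀ shifts the exponent by 12: I/I₀ = 4.58×10^8.
L = 10·(0.6609 + 8) = 86.61 dB.

86.6 dB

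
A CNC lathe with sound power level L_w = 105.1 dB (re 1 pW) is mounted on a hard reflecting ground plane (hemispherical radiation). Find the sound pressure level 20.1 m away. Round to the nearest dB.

71 dB

L_p = L_w − 10·log₁₀(2π·r²) with r = 20.1 m.
2π·r² = 2538 m², 10·log₁₀ of that is 34.046 dB.
L_p = 105.1 − 34.046 = 71.05 dB.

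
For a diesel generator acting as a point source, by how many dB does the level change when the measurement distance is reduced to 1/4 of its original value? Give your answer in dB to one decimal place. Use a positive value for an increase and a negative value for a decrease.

Point-source spreading: ΔL = −20·log₁₀(r₂/r₁).
ΔL = −20·log₁₀(0.25) = +12.04 dB.

+12.0 dB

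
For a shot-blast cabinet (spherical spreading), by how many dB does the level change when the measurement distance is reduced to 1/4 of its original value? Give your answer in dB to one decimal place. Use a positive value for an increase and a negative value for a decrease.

Point-source spreading: ΔL = −20·log₁₀(r₂/r₁).
ΔL = −20·log₁₀(0.25) = +12.04 dB.

+12.0 dB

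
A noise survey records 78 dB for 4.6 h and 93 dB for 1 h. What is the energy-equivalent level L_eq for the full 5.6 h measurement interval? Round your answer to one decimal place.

L_eq = 10·log₁₀[(1/T)·Σ tᵢ·10^(Lᵢ/10)] with T = 5.6 h.
Σ tᵢ·10^(Lᵢ/10) = 4.6·10^(78/10) + 1·10^(93/10) = 2.286e+09.
L_eq = 10·log₁₀(2.286e+09/5.6) = 86.11 dB.

86.1 dB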